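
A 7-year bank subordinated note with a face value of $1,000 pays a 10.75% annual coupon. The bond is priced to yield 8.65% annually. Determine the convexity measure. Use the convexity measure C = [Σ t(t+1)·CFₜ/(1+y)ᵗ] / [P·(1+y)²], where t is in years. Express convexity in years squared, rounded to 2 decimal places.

32.80

With y = 0.0865:
  t   CF        PV=CF/(1+0.0865)^t    t·PV        t(t+1)·PV
  1       107.50        98.9416        98.9416         197.8831
  2       107.50        91.0645       182.1290         546.3869
  3       107.50        83.8145       251.4436       1,005.7743
  4       107.50        77.1418       308.5670       1,542.8352
  5       107.50        71.0002       355.0012       2,130.0072
  6       107.50        65.3477       392.0860       2,744.6020
  7     1,107.50       619.6345     4,337.4418      34,699.5344
  Σ                  1,106.9448     5,925.6101      42,867.0230
P = 1,106.9448.
Convexity = Σ t(t+1)·PV / [P·(1+y)²] = 42,867.0230 / (1,106.9448 × 1.180482) = 32.80484.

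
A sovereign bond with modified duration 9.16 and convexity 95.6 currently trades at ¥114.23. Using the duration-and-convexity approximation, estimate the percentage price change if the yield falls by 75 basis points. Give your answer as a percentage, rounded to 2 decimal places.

Duration effect: -D_mod·Δy = -9.16 × (-0.0075) = +0.068700
Convexity effect: ½·C·(Δy)² = 0.5 × 95.6 × (-0.0075)² = +0.00268875
ΔP/P ≈ +0.068700 + 0.00268875 = +0.07138875
= +7.138875%.

+7.14%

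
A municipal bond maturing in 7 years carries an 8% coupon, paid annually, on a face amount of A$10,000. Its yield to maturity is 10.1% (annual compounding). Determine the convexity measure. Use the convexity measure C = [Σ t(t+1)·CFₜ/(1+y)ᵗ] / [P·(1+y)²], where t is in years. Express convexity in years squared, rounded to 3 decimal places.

With y = 0.101:
  t   CF        PV=CF/(1+0.101)^t    t·PV        t(t+1)·PV
  1       800.00       726.6122       726.6122       1,453.2243
  2       800.00       659.9566     1,319.9131       3,959.7394
  3       800.00       599.4156     1,798.2468       7,192.9870
  4       800.00       544.4283     2,177.7133      10,888.5665
  5       800.00       494.4853     2,472.4265      14,834.5592
  6       800.00       449.1238     2,694.7428      18,863.1997
  7    10,800.00     5,506.9676    38,548.7733     308,390.1866
  Σ                  8,980.9894    49,738.4280     365,582.4627
P = 8,980.9894.
Convexity = Σ t(t+1)·PV / [P·(1+y)²] = 365,582.4627 / (8,980.9894 × 1.212201) = 33.58045.

33.580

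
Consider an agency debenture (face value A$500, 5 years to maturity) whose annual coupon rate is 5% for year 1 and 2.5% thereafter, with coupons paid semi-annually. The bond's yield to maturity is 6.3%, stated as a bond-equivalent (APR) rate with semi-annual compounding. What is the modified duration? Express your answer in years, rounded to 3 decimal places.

4.451 years

Periodic yield y = 0.0315. First find Macaulay duration:
  t   CF        PV=CF/(1+0.0315)^t    t·PV
  1        12.50        12.1183        12.1183
  2        12.50        11.7482        23.4964
  3         6.25         5.6947        17.0842
  4         6.25         5.5208        22.0833
  5         6.25         5.3522        26.7611
  6         6.25         5.1888        31.1326
  7         6.25         5.0303        35.2122
  8         6.25         4.8767        39.0136
  9         6.25         4.7278        42.5500
  10      506.25       371.2553     3,712.5534
  Σ                    431.5131     3,962.0051
P = 431.5131; Macaulay duration = 3,962.0051 / 431.5131 = 9.18166 half-year periods = 4.59083 years.
Modified duration = D_Mac / (1 + y) = 4.59083 / 1.0315 = 4.45063 years.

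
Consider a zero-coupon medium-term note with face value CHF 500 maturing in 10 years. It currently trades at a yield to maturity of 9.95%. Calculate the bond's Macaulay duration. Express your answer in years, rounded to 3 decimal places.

10.000 years

A zero-coupon bond has a single cash flow at maturity, so its Macaulay duration equals its maturity: 10 years.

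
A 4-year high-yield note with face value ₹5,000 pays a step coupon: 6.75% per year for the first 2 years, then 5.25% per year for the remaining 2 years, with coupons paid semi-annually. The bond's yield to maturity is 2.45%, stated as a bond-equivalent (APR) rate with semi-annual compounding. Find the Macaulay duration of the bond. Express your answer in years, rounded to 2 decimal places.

3.62 years

Periodic yield y = 0.01225. Discount each cash flow and weight by its period:
  t   CF        PV=CF/(1+0.01225)^t    t·PV
  1       168.75       166.7078       166.7078
  2       168.75       164.6904       329.3807
  3       168.75       162.6973       488.0920
  4       168.75       160.7284       642.9136
  5       131.25       123.4981       617.4907
  6       131.25       122.0036       732.0215
  7       131.25       120.5271       843.6899
  8     5,131.25     4,655.0129    37,240.1034
  Σ                  5,675.8657    41,060.3997
Price P = Σ PV = 5,675.8657.
Macaulay duration = Σ(t·PV) / P = 41,060.3997 / 5,675.8657 = 7.23421 half-year periods.
In years: 7.23421 / 2 = 3.61710 years.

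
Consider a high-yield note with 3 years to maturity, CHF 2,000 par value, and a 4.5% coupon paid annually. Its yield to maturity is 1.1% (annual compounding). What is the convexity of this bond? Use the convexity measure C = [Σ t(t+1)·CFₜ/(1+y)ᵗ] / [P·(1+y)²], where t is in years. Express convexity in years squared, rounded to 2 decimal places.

With y = 0.011:
  t   CF        PV=CF/(1+0.011)^t    t·PV        t(t+1)·PV
  1        90.00        89.0208        89.0208         178.0415
  2        90.00        88.0522       176.1044         528.3132
  3     2,090.00     2,022.5200     6,067.5599      24,270.2397
  Σ                  2,199.5929     6,332.6851      24,976.5944
P = 2,199.5929.
Convexity = Σ t(t+1)·PV / [P·(1+y)²] = 24,976.5944 / (2,199.5929 × 1.022121) = 11.10935.

11.11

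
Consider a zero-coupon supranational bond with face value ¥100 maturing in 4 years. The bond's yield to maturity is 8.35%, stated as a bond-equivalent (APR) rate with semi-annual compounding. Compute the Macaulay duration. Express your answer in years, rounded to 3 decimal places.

4.000 years

A zero-coupon bond has a single cash flow at maturity, so its Macaulay duration equals its maturity: 4 years.
(Equivalently: 8 semi-annual periods ÷ 2 = 4 years.)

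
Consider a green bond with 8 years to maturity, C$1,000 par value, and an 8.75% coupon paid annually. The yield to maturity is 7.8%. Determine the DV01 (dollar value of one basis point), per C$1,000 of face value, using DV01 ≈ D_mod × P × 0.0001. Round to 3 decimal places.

C$0.600

Periodic yield y = 0.078.
  t   CF        PV=CF/(1+0.078)^t    t·PV
  1        87.50        81.1688        81.1688
  2        87.50        75.2958       150.5915
  3        87.50        69.8476       209.5429
  4        87.50        64.7937       259.1749
  5        87.50        60.1055       300.5275
  6        87.50        55.7565       334.5390
  7        87.50        51.7222       362.0552
  8     1,087.50       596.3197     4,770.5578
  Σ                  1,055.0099     6,468.1578
P = 1,055.0099; D_Mac = 6.13090 yrs; D_mod = 5.68729 yrs.
DV01 ≈ 5.68729 × 1,055.0099 × 0.0001 = 0.600015.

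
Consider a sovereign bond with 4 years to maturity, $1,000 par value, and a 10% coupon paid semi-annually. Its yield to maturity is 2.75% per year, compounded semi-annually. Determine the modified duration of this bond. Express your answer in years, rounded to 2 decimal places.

Periodic yield y = 0.01375. First find Macaulay duration:
  t   CF        PV=CF/(1+0.01375)^t    t·PV
  1        50.00        49.3218        49.3218
  2        50.00        48.6528        97.3057
  3        50.00        47.9929       143.9788
  4        50.00        47.3420       189.3680
  5        50.00        46.6999       233.4993
  6        50.00        46.0665       276.3987
  7        50.00        45.4416       318.0914
  8     1,050.00       941.3310     7,530.6480
  Σ                  1,272.8486     8,838.6118
P = 1,272.8486; Macaulay duration = 8,838.6118 / 1,272.8486 = 6.94396 half-year periods = 3.47198 years.
Modified duration = D_Mac / (1 + y) = 3.47198 / 1.01375 = 3.42489 years.

3.42 years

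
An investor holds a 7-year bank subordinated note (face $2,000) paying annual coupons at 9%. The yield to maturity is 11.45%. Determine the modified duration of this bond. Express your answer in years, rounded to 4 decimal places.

Periodic yield y = 0.1145. First find Macaulay duration:
  t   CF        PV=CF/(1+0.1145)^t    t·PV
  1       180.00       161.5074       161.5074
  2       180.00       144.9147       289.8293
  3       180.00       130.0266       390.0799
  4       180.00       116.6681       466.6725
  5       180.00       104.6820       523.4102
  6       180.00        93.9273       563.5641
  7     2,180.00     1,020.6950     7,144.8649
  Σ                  1,772.4212     9,539.9283
P = 1,772.4212; Macaulay duration = 9,539.9283 / 1,772.4212 = 5.38243 years.
Modified duration = D_Mac / (1 + y) = 5.38243 / 1.1145 = 4.82945 years.

4.8295 years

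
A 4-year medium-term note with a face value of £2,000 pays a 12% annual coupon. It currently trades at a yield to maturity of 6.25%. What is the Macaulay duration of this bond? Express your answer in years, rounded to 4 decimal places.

Periodic yield y = 0.0625. Discount each cash flow and weight by its year:
  t   CF        PV=CF/(1+0.0625)^t    t·PV
  1       240.00       225.8824       225.8824
  2       240.00       212.5952       425.1903
  3       240.00       200.0896       600.2687
  4     2,240.00     1,757.6495     7,030.5978
  Σ                  2,396.2165     8,281.9392
Price P = Σ PV = 2,396.2165.
Macaulay duration = Σ(t·PV) / P = 8,281.9392 / 2,396.2165 = 3.45626 years.

3.4563 years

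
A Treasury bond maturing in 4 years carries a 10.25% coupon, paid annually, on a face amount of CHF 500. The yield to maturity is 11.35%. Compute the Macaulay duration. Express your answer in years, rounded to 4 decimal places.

3.4662 years

Periodic yield y = 0.1135. Discount each cash flow and weight by its year:
  t   CF        PV=CF/(1+0.1135)^t    t·PV
  1        51.25        46.0260        46.0260
  2        51.25        41.3346        82.6691
  3        51.25        37.1213       111.3639
  4       551.25       358.5814     1,434.3255
  Σ                    483.0633     1,674.3846
Price P = Σ PV = 483.0633.
Macaulay duration = Σ(t·PV) / P = 1,674.3846 / 483.0633 = 3.46618 years.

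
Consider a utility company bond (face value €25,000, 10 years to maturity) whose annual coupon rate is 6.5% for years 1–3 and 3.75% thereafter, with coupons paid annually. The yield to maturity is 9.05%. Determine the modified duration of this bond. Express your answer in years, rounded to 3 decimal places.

6.896 years

Periodic yield y = 0.0905. First find Macaulay duration:
  t   CF        PV=CF/(1+0.0905)^t    t·PV
  1     1,625.00     1,490.1421     1,490.1421
  2     1,625.00     1,366.4761     2,732.9521
  3     1,625.00     1,253.0730     3,759.2189
  4       937.50       662.9314     2,651.7256
  5       937.50       607.9151     3,039.5755
  6       937.50       557.4646     3,344.7873
  7       937.50       511.2009     3,578.4061
  8       937.50       468.7766     3,750.2127
  9       937.50       429.8731     3,868.8577
  10   25,937.50    10,906.1487   109,061.4870
  Σ                 18,254.0014   137,277.3651
P = 18,254.0014; Macaulay duration = 137,277.3651 / 18,254.0014 = 7.52040 years.
Modified duration = D_Mac / (1 + y) = 7.52040 / 1.0905 = 6.89628 years.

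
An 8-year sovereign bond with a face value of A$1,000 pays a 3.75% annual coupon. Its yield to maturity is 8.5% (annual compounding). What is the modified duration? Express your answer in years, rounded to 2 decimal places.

Periodic yield y = 0.085. First find Macaulay duration:
  t   CF        PV=CF/(1+0.085)^t    t·PV
  1        37.50        34.5622        34.5622
  2        37.50        31.8546        63.7091
  3        37.50        29.3591        88.0772
  4        37.50        27.0590       108.2361
  5        37.50        24.9392       124.6960
  6        37.50        22.9854       137.9126
  7        37.50        21.1847       148.2932
  8     1,037.50       540.1946     4,321.5564
  Σ                    732.1388     5,027.0429
P = 732.1388; Macaulay duration = 5,027.0429 / 732.1388 = 6.86624 years.
Modified duration = D_Mac / (1 + y) = 6.86624 / 1.085 = 6.32833 years.

6.33 years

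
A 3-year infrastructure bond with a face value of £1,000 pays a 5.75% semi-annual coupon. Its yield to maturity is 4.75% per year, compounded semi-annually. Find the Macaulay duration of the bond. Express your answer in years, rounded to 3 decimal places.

2.801 years

Periodic yield y = 0.02375. Discount each cash flow and weight by its period:
  t   CF        PV=CF/(1+0.02375)^t    t·PV
  1        28.75        28.0830        28.0830
  2        28.75        27.4315        54.8631
  3        28.75        26.7951        80.3854
  4        28.75        26.1735       104.6941
  5        28.75        25.5663       127.8316
  6     1,028.75       893.6066     5,361.6395
  Σ                  1,027.6561     5,757.4967
Price P = Σ PV = 1,027.6561.
Macaulay duration = Σ(t·PV) / P = 5,757.4967 / 1,027.6561 = 5.60255 half-year periods.
In years: 5.60255 / 2 = 2.80128 years.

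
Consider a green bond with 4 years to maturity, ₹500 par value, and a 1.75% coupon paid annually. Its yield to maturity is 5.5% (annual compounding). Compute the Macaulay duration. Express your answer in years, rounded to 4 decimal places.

Periodic yield y = 0.055. Discount each cash flow and weight by its year:
  t   CF        PV=CF/(1+0.055)^t    t·PV
  1         8.75         8.2938         8.2938
  2         8.75         7.8615        15.7229
  3         8.75         7.4516        22.3549
  4       508.75       410.6715     1,642.6861
  Σ                    434.2784     1,689.0577
Price P = Σ PV = 434.2784.
Macaulay duration = Σ(t·PV) / P = 1,689.0577 / 434.2784 = 3.88934 years.

3.8893 years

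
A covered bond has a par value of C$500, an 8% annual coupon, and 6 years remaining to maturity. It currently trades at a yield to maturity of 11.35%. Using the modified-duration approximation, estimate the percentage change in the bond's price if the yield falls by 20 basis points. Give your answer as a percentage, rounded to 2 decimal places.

+0.88%

Periodic yield y = 0.1135. Modified duration first:
  t   CF        PV=CF/(1+0.1135)^t    t·PV
  1        40.00        35.9228        35.9228
  2        40.00        32.2611        64.5223
  3        40.00        28.9727        86.9182
  4        40.00        26.0195       104.0780
  5        40.00        23.3673       116.8366
  6       540.00       283.3038     1,699.8229
  Σ                    429.8473     2,108.1008
P = 429.8473; D_Mac = 4.90430 yrs; D_mod = 4.90430/(1+0.1135) = 4.40440 yrs.
ΔP/P ≈ -D_mod · Δy = -4.40440 × (-0.002) = +0.008809 = +0.8809%.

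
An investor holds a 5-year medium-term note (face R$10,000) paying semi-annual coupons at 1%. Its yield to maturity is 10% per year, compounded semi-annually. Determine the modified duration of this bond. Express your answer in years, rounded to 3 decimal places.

4.624 years

Periodic yield y = 0.05. First find Macaulay duration:
  t   CF        PV=CF/(1+0.05)^t    t·PV
  1        50.00        47.6190        47.6190
  2        50.00        45.3515        90.7029
  3        50.00        43.1919       129.5756
  4        50.00        41.1351       164.5405
  5        50.00        39.1763       195.8815
  6        50.00        37.3108       223.8646
  7        50.00        35.5341       248.7385
  8        50.00        33.8420       270.7357
  9        50.00        32.2304       290.0740
  10   10,050.00     6,169.8282    61,698.2820
  Σ                  6,525.2193    63,360.0145
P = 6,525.2193; Macaulay duration = 63,360.0145 / 6,525.2193 = 9.71002 half-year periods = 4.85501 years.
Modified duration = D_Mac / (1 + y) = 4.85501 / 1.05 = 4.62382 years.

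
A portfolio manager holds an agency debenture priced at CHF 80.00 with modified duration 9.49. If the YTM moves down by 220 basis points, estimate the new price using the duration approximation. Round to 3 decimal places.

Duration approximation: ΔP/P ≈ -D_mod · Δy = -9.49 × (-0.022) = +0.208780.
New price ≈ 80.00 × (1 + 0.208780) = 96.70240.

CHF 96.702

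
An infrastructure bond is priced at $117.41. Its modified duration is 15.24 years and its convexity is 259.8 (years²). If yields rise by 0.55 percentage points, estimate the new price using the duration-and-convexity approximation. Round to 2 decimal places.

Duration effect: -D_mod·Δy = -15.24 × (+0.0055) = -0.083820
Convexity effect: ½·C·(Δy)² = 0.5 × 259.8 × (0.0055)² = +0.003929475
ΔP/P ≈ -0.083820 + 0.003929475 = -0.079890525
New price ≈ 117.41 × (1 - 0.079890525) = 108.03005345975.

$108.03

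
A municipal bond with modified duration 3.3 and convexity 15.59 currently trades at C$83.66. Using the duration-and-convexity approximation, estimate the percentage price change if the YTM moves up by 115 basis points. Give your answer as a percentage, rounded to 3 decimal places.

Duration effect: -D_mod·Δy = -3.3 × (+0.0115) = -0.037950
Convexity effect: ½·C·(Δy)² = 0.5 × 15.59 × (0.0115)² = +0.00103088875
ΔP/P ≈ -0.037950 + 0.00103088875 = -0.03691911125
= -3.691911125%.

-3.692%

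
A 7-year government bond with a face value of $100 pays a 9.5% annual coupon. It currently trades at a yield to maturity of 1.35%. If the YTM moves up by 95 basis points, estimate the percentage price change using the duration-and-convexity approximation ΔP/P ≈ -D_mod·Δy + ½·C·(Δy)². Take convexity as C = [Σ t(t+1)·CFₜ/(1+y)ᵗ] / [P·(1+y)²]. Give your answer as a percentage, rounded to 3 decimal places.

With y = 0.0135:
  t   CF        PV=CF/(1+0.0135)^t    t·PV        t(t+1)·PV
  1         9.50         9.3735         9.3735          18.7469
  2         9.50         9.2486        18.4972          55.4916
  3         9.50         9.1254        27.3762         109.5049
  4         9.50         9.0039        36.0154         180.0771
  5         9.50         8.8839        44.4196         266.5177
  6         9.50         8.7656        52.5935         368.1547
  7       109.50        99.6891       697.8240       5,582.5918
  Σ                    154.0900       886.0994       6,581.0849
P = 154.0900; D_Mac = 5.75053 yrs; D_mod = 5.67393 yrs; C = 41.57915.
Duration effect: -5.67393 × (+0.0095) = -0.053902
Convexity effect: 0.5 × 41.57915 × (0.0095)² = +0.0018763
ΔP/P ≈ -0.053902 + 0.0018763 = -0.052026 = -5.2026%.

-5.203%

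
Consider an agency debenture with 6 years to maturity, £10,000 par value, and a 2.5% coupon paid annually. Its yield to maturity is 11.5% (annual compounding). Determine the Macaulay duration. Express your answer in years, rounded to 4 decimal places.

Periodic yield y = 0.115. Discount each cash flow and weight by its year:
  t   CF        PV=CF/(1+0.115)^t    t·PV
  1       250.00       224.2152       224.2152
  2       250.00       201.0899       402.1798
  3       250.00       180.3497       541.0491
  4       250.00       161.7486       646.9944
  5       250.00       145.0660       725.3301
  6    10,250.00     5,334.2659    32,005.5955
  Σ                  6,246.7354    34,545.3641
Price P = Σ PV = 6,246.7354.
Macaulay duration = Σ(t·PV) / P = 34,545.3641 / 6,246.7354 = 5.53015 years.

5.5301 years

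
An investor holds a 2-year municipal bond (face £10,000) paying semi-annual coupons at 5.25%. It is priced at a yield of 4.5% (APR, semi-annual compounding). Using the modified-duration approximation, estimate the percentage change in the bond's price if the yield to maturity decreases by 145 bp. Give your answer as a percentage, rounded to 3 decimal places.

+2.730%

Periodic yield y = 0.0225. Modified duration first:
  t   CF        PV=CF/(1+0.0225)^t    t·PV
  1       262.50       256.7237       256.7237
  2       262.50       251.0745       502.1491
  3       262.50       245.5497       736.6490
  4    10,262.50     9,388.5798    37,554.3193
  Σ                 10,141.9278    39,049.8411
P = 10,141.9278; D_Mac = 3.85034 half-year periods = 1.92517 yrs; D_mod = 1.92517/(1+0.0225) = 1.88281 yrs.
ΔP/P ≈ -D_mod · Δy = -1.88281 × (-0.0145) = +0.027301 = +2.7301%.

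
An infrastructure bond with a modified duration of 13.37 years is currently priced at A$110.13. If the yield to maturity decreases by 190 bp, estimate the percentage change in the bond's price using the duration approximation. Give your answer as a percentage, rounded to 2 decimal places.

+25.40%

Duration approximation: ΔP/P ≈ -D_mod · Δy = -13.37 × (-0.019) = +0.254030.
As a percentage: +25.4030%.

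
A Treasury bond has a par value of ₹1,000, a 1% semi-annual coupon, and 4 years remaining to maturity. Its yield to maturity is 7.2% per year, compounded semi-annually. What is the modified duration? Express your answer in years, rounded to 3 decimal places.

Periodic yield y = 0.036. First find Macaulay duration:
  t   CF        PV=CF/(1+0.036)^t    t·PV
  1         5.00         4.8263         4.8263
  2         5.00         4.6585         9.3171
  3         5.00         4.4967        13.4900
  4         5.00         4.3404        17.3616
  5         5.00         4.1896        20.9479
  6         5.00         4.0440        24.2640
  7         5.00         3.9035        27.3243
  8     1,005.00       757.3350     6,058.6799
  Σ                    787.7939     6,176.2112
P = 787.7939; Macaulay duration = 6,176.2112 / 787.7939 = 7.83988 half-year periods = 3.91994 years.
Modified duration = D_Mac / (1 + y) = 3.91994 / 1.036 = 3.78373 years.

3.784 years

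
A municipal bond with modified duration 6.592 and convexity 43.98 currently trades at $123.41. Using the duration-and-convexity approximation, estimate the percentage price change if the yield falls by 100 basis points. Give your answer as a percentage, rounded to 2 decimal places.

Duration effect: -D_mod·Δy = -6.592 × (-0.01) = +0.065920
Convexity effect: ½·C·(Δy)² = 0.5 × 43.98 × (-0.01)² = +0.0021990
ΔP/P ≈ +0.065920 + 0.0021990 = +0.068119
= +6.8119%.

+6.81%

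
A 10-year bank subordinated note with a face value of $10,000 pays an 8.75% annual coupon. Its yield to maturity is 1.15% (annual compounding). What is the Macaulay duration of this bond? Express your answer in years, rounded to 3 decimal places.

Periodic yield y = 0.0115. Discount each cash flow and weight by its year:
  t   CF        PV=CF/(1+0.0115)^t    t·PV
  1       875.00       865.0519       865.0519
  2       875.00       855.2169     1,710.4338
  3       875.00       845.4937     2,536.4812
  4       875.00       835.8811     3,343.5244
  5       875.00       826.3778     4,131.8888
  6       875.00       816.9825     4,901.8947
  7       875.00       807.6940     5,653.8578
  8       875.00       798.5111     6,388.0888
  9       875.00       789.4326     7,104.8936
  10   10,875.00     9,699.9701    96,999.7008
  Σ                 17,140.6116   133,635.8158
Price P = Σ PV = 17,140.6116.
Macaulay duration = Σ(t·PV) / P = 133,635.8158 / 17,140.6116 = 7.79644 years.

7.796 years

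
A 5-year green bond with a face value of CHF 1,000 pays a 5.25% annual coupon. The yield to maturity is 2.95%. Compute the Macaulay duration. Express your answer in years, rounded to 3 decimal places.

Periodic yield y = 0.0295. Discount each cash flow and weight by its year:
  t   CF        PV=CF/(1+0.0295)^t    t·PV
  1        52.50        50.9956        50.9956
  2        52.50        49.5344        99.0687
  3        52.50        48.1150       144.3449
  4        52.50        46.7363       186.9450
  5     1,052.50       910.1026     4,550.5129
  Σ                  1,105.4838     5,031.8672
Price P = Σ PV = 1,105.4838.
Macaulay duration = Σ(t·PV) / P = 5,031.8672 / 1,105.4838 = 4.55173 years.

4.552 years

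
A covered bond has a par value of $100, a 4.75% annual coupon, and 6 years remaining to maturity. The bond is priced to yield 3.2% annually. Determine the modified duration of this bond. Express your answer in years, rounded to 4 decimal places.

5.2214 years

Periodic yield y = 0.032. First find Macaulay duration:
  t   CF        PV=CF/(1+0.032)^t    t·PV
  1         4.75         4.6027         4.6027
  2         4.75         4.4600         8.9200
  3         4.75         4.3217        12.9651
  4         4.75         4.1877        16.7508
  5         4.75         4.0578        20.2892
  6       104.75        86.7113       520.2680
  Σ                    108.3413       583.7958
P = 108.3413; Macaulay duration = 583.7958 / 108.3413 = 5.38849 years.
Modified duration = D_Mac / (1 + y) = 5.38849 / 1.032 = 5.22140 years.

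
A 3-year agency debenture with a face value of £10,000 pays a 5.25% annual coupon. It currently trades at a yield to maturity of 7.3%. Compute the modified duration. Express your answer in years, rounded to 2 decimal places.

Periodic yield y = 0.073. First find Macaulay duration:
  t   CF        PV=CF/(1+0.073)^t    t·PV
  1       525.00       489.2824       489.2824
  2       525.00       455.9948       911.9895
  3    10,525.00     8,519.6732    25,559.0197
  Σ                  9,464.9504    26,960.2917
P = 9,464.9504; Macaulay duration = 26,960.2917 / 9,464.9504 = 2.84843 years.
Modified duration = D_Mac / (1 + y) = 2.84843 / 1.073 = 2.65465 years.

2.65 years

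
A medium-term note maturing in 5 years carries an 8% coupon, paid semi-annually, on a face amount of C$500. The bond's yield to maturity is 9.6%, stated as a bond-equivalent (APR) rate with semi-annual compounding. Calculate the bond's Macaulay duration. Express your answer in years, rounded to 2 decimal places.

Periodic yield y = 0.048. Discount each cash flow and weight by its period:
  t   CF        PV=CF/(1+0.048)^t    t·PV
  1        20.00        19.0840        19.0840
  2        20.00        18.2099        36.4198
  3        20.00        17.3759        52.1276
  4        20.00        16.5800        66.3201
  5        20.00        15.8206        79.1031
  6        20.00        15.0960        90.5761
  7        20.00        14.4046       100.8322
  8        20.00        13.7448       109.9587
  9        20.00        13.1153       118.0378
  10      520.00       325.3797     3,253.7975
  Σ                    468.8109     3,926.2567
Price P = Σ PV = 468.8109.
Macaulay duration = Σ(t·PV) / P = 3,926.2567 / 468.8109 = 8.37493 half-year periods.
In years: 8.37493 / 2 = 4.18746 years.

4.19 years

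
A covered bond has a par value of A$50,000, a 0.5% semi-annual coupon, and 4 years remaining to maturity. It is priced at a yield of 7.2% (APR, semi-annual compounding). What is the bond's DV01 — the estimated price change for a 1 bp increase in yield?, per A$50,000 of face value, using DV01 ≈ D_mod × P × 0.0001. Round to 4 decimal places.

Periodic yield y = 0.036.
  t   CF        PV=CF/(1+0.036)^t    t·PV
  1       125.00       120.6564       120.6564
  2       125.00       116.4637       232.9274
  3       125.00       112.4167       337.2500
  4       125.00       108.5103       434.0412
  5       125.00       104.7397       523.6984
  6       125.00       101.1001       606.6005
  7       125.00        97.5869       683.1086
  8    50,125.00    37,772.5533   302,180.4262
  Σ                 38,534.0270   305,118.7086
P = 38,534.0270; D_Mac = 7.91816 half-year periods = 3.95908 yrs; D_mod = 3.82151 yrs.
DV01 ≈ 3.82151 × 38,534.0270 × 0.0001 = 14.725806.

A$14.7258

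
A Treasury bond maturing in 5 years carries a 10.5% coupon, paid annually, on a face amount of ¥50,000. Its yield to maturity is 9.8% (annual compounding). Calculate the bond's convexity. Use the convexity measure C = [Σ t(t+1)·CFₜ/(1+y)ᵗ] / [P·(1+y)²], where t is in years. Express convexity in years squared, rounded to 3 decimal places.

With y = 0.098:
  t   CF        PV=CF/(1+0.098)^t    t·PV        t(t+1)·PV
  1     5,250.00     4,781.4208     4,781.4208       9,562.8415
  2     5,250.00     4,354.6637     8,709.3274      26,127.9823
  3     5,250.00     3,965.9961    11,897.9883      47,591.9532
  4     5,250.00     3,612.0183    14,448.0732      72,240.3662
  5    55,250.00    34,619.4833   173,097.4165   1,038,584.4992
  Σ                 51,333.5822   212,934.2263   1,194,107.6425
P = 51,333.5822.
Convexity = Σ t(t+1)·PV / [P·(1+y)²] = 1,194,107.6425 / (51,333.5822 × 1.205604) = 19.29466.

19.295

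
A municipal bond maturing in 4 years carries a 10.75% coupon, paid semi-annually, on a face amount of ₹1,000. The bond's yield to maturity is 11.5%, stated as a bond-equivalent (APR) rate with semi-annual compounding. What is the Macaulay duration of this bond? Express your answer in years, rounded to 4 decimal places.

Periodic yield y = 0.0575. Discount each cash flow and weight by its period:
  t   CF        PV=CF/(1+0.0575)^t    t·PV
  1        53.75        50.8274        50.8274
  2        53.75        48.0638        96.1275
  3        53.75        45.4504       136.3511
  4        53.75        42.9791       171.9163
  5        53.75        40.6421       203.2107
  6        53.75        38.4323       230.5937
  7        53.75        36.3426       254.3981
  8     1,053.75       673.7435     5,389.9479
  Σ                    976.4811     6,533.3727
Price P = Σ PV = 976.4811.
Macaulay duration = Σ(t·PV) / P = 6,533.3727 / 976.4811 = 6.69073 half-year periods.
In years: 6.69073 / 2 = 3.34537 years.

3.3454 years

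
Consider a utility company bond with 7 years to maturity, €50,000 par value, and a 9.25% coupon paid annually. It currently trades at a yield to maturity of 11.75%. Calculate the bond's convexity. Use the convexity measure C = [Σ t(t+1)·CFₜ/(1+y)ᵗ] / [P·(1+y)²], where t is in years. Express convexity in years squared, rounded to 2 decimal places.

With y = 0.1175:
  t   CF        PV=CF/(1+0.1175)^t    t·PV        t(t+1)·PV
  1     4,625.00     4,138.7025     4,138.7025       8,277.4049
  2     4,625.00     3,703.5369     7,407.0738      22,221.2213
  3     4,625.00     3,314.1270     9,942.3809      39,769.5235
  4     4,625.00     2,965.6617    11,862.6468      59,313.2342
  5     4,625.00     2,653.8360    13,269.1799      79,615.0794
  6     4,625.00     2,374.7973    14,248.7838      99,741.4865
  7    54,625.00    25,099.1334   175,693.9340   1,405,551.4721
  Σ                 44,249.7947   236,562.7016   1,714,489.4220
P = 44,249.7947.
Convexity = Σ t(t+1)·PV / [P·(1+y)²] = 1,714,489.4220 / (44,249.7947 × 1.248806) = 31.02619.

31.03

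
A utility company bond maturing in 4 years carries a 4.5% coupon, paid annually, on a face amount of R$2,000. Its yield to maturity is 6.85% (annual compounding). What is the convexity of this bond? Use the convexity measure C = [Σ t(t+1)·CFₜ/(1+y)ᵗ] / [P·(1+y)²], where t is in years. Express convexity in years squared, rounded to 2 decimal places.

15.99

With y = 0.0685:
  t   CF        PV=CF/(1+0.0685)^t    t·PV        t(t+1)·PV
  1        90.00        84.2302        84.2302         168.4605
  2        90.00        78.8304       157.6607         472.9821
  3        90.00        73.7766       221.3299         885.3198
  4     2,090.00     1,603.4233     6,413.6931      32,068.4653
  Σ                  1,840.2605     6,876.9139      33,595.2276
P = 1,840.2605.
Convexity = Σ t(t+1)·PV / [P·(1+y)²] = 33,595.2276 / (1,840.2605 × 1.141692) = 15.99003.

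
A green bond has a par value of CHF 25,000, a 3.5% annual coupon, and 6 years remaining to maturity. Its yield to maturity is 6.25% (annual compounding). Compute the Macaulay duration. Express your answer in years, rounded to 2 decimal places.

5.47 years

Periodic yield y = 0.0625. Discount each cash flow and weight by its year:
  t   CF        PV=CF/(1+0.0625)^t    t·PV
  1       875.00       823.5294       823.5294
  2       875.00       775.0865     1,550.1730
  3       875.00       729.4932     2,188.4795
  4       875.00       686.5818     2,746.3273
  5       875.00       646.1947     3,230.9733
  6    25,875.00    17,984.8461   107,909.0767
  Σ                 21,645.7317   118,448.5592
Price P = Σ PV = 21,645.7317.
Macaulay duration = Σ(t·PV) / P = 118,448.5592 / 21,645.7317 = 5.47214 years.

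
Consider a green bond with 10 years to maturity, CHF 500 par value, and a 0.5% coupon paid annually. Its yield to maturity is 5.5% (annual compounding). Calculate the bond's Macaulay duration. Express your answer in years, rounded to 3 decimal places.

9.701 years

Periodic yield y = 0.055. Discount each cash flow and weight by its year:
  t   CF        PV=CF/(1+0.055)^t    t·PV
  1         2.50         2.3697         2.3697
  2         2.50         2.2461         4.4923
  3         2.50         2.1290         6.3871
  4         2.50         2.0180         8.0722
  5         2.50         1.9128         9.5642
  6         2.50         1.8131        10.8787
  7         2.50         1.7186        12.0301
  8         2.50         1.6290        13.0320
  9         2.50         1.5441        13.8967
  10      502.50       294.1789     2,941.7887
  Σ                    311.5594     3,022.5115
Price P = Σ PV = 311.5594.
Macaulay duration = Σ(t·PV) / P = 3,022.5115 / 311.5594 = 9.70124 years.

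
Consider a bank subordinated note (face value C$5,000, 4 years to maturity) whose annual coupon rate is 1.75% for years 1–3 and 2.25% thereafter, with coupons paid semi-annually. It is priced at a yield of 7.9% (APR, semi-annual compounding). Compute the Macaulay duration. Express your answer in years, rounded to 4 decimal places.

Periodic yield y = 0.0395. Discount each cash flow and weight by its period:
  t   CF        PV=CF/(1+0.0395)^t    t·PV
  1        43.75        42.0875        42.0875
  2        43.75        40.4883        80.9765
  3        43.75        38.9497       116.8492
  4        43.75        37.4697       149.8788
  5        43.75        36.0459       180.2294
  6        43.75        34.6762       208.0570
  7        56.25        42.8895       300.2266
  8     5,056.25     3,708.7930    29,670.3437
  Σ                  3,981.3997    30,748.6486
Price P = Σ PV = 3,981.3997.
Macaulay duration = Σ(t·PV) / P = 30,748.6486 / 3,981.3997 = 7.72307 half-year periods.
In years: 7.72307 / 2 = 3.86154 years.

3.8615 years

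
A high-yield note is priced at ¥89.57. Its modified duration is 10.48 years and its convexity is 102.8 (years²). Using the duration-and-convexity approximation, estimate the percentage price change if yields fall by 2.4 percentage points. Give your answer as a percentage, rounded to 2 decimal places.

+28.11%

Duration effect: -D_mod·Δy = -10.48 × (-0.024) = +0.251520
Convexity effect: ½·C·(Δy)² = 0.5 × 102.8 × (-0.024)² = +0.0296064
ΔP/P ≈ +0.251520 + 0.0296064 = +0.2811264
= +28.11264%.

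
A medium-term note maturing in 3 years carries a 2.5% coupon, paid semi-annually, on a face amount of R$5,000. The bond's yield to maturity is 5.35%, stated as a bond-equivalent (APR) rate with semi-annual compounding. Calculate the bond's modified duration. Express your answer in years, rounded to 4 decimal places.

Periodic yield y = 0.02675. First find Macaulay duration:
  t   CF        PV=CF/(1+0.02675)^t    t·PV
  1        62.50        60.8717        60.8717
  2        62.50        59.2858       118.5716
  3        62.50        57.7412       173.2236
  4        62.50        56.2369       224.9475
  5        62.50        54.7717       273.8587
  6     5,062.50     4,320.9254    25,925.5523
  Σ                  4,609.8327    26,777.0254
P = 4,609.8327; Macaulay duration = 26,777.0254 / 4,609.8327 = 5.80868 half-year periods = 2.90434 years.
Modified duration = D_Mac / (1 + y) = 2.90434 / 1.02675 = 2.82867 years.

2.8287 years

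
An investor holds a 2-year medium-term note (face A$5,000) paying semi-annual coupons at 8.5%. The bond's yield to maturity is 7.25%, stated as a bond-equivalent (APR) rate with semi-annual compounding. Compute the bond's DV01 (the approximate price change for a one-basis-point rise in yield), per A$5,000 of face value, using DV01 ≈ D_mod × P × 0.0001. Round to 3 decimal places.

Periodic yield y = 0.03625.
  t   CF        PV=CF/(1+0.03625)^t    t·PV
  1       212.50       205.0663       205.0663
  2       212.50       197.8927       395.7855
  3       212.50       190.9701       572.9102
  4     5,212.50     4,520.5148    18,082.0591
  Σ                  5,114.4439    19,255.8211
P = 5,114.4439; D_Mac = 3.76499 half-year periods = 1.88249 yrs; D_mod = 1.81664 yrs.
DV01 ≈ 1.81664 × 5,114.4439 × 0.0001 = 0.929111.

A$0.929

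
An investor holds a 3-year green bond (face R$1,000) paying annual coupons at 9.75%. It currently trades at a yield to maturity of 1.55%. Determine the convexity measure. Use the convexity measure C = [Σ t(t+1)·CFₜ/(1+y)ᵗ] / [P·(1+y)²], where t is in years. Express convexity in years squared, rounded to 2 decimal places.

With y = 0.0155:
  t   CF        PV=CF/(1+0.0155)^t    t·PV        t(t+1)·PV
  1        97.50        96.0118        96.0118         192.0236
  2        97.50        94.5463       189.0927         567.2781
  3     1,097.50     1,048.0084     3,144.0251      12,576.1003
  Σ                  1,238.5665     3,429.1296      13,335.4020
P = 1,238.5665.
Convexity = Σ t(t+1)·PV / [P·(1+y)²] = 13,335.4020 / (1,238.5665 × 1.031240) = 10.44064.

10.44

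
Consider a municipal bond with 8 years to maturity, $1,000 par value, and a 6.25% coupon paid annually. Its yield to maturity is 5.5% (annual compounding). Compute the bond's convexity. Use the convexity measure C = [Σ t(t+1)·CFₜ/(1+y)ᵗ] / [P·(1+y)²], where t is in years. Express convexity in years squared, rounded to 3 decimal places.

With y = 0.055:
  t   CF        PV=CF/(1+0.055)^t    t·PV        t(t+1)·PV
  1        62.50        59.2417        59.2417         118.4834
  2        62.50        56.1533       112.3066         336.9197
  3        62.50        53.2259       159.6776         638.7102
  4        62.50        50.4510       201.8042       1,009.0209
  5        62.50        47.8209       239.1045       1,434.6269
  6        62.50        45.3279       271.9672       1,903.7703
  7        62.50        42.9648       300.7536       2,406.0288
  8     1,062.50       692.3238     5,538.5904      49,847.3136
  Σ                  1,047.5092     6,883.4457      57,694.8739
P = 1,047.5092.
Convexity = Σ t(t+1)·PV / [P·(1+y)²] = 57,694.8739 / (1,047.5092 × 1.113025) = 49.48510.

49.485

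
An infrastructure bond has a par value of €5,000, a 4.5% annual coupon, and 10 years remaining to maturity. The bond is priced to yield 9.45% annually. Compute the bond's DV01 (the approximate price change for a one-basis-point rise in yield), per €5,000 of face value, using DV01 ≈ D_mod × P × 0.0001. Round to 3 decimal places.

Periodic yield y = 0.0945.
  t   CF        PV=CF/(1+0.0945)^t    t·PV
  1       225.00       205.5733       205.5733
  2       225.00       187.8240       375.6479
  3       225.00       171.6071       514.8213
  4       225.00       156.7904       627.1616
  5       225.00       143.2530       716.2649
  6       225.00       130.8844       785.3065
  7       225.00       119.5837       837.0862
  8       225.00       109.2588       874.0703
  9       225.00        99.8253       898.4277
  10    5,225.00     2,118.0131    21,180.1307
  Σ                  3,442.6131    27,014.4904
P = 3,442.6131; D_Mac = 7.84709 yrs; D_mod = 7.16956 yrs.
DV01 ≈ 7.16956 × 3,442.6131 × 0.0001 = 2.468204.

€2.468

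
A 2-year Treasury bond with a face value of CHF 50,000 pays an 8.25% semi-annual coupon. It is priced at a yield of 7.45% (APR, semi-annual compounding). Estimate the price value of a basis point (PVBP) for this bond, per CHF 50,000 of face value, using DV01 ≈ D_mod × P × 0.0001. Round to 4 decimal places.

CHF 9.2203

Periodic yield y = 0.03725.
  t   CF        PV=CF/(1+0.03725)^t    t·PV
  1     2,062.50     1,988.4309     1,988.4309
  2     2,062.50     1,917.0219     3,834.0438
  3     2,062.50     1,848.1773     5,544.5318
  4    52,062.50    44,977.0788   179,908.3150
  Σ                 50,730.7089   191,275.3216
P = 50,730.7089; D_Mac = 3.77041 half-year periods = 1.88520 yrs; D_mod = 1.81750 yrs.
DV01 ≈ 1.81750 × 50,730.7089 × 0.0001 = 9.220310.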